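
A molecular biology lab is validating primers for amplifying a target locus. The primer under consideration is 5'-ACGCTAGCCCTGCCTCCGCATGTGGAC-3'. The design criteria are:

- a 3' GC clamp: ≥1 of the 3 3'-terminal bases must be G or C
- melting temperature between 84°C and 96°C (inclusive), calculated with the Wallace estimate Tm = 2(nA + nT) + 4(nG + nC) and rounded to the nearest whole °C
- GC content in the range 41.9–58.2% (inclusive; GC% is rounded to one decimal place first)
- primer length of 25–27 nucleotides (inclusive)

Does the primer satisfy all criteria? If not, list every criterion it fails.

Fails: GC content.

Base counts: A=4, T=5, G=7, C=11 (length 27).
GC clamp: 3' end GAC has 2 G/C ✓
Tm: Tm = 2·9 + 4·18 = 90°C ✓
GC content: GC 18/27 = 66.7%, outside 41.9–58.2% ✗
length: length 27 ✓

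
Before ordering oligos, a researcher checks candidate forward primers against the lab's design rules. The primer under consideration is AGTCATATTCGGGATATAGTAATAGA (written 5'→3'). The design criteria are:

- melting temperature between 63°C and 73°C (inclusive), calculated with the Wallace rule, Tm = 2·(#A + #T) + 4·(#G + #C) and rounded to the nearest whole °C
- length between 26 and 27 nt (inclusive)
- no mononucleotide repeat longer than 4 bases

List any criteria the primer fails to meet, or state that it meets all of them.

Meets all criteria.

Base counts: A=10, T=8, G=6, C=2 (length 26).
Tm: Tm = 2·18 + 4·8 = 68°C ✓
length: length 26 ✓
homopolymer run: longest run = 3 ✓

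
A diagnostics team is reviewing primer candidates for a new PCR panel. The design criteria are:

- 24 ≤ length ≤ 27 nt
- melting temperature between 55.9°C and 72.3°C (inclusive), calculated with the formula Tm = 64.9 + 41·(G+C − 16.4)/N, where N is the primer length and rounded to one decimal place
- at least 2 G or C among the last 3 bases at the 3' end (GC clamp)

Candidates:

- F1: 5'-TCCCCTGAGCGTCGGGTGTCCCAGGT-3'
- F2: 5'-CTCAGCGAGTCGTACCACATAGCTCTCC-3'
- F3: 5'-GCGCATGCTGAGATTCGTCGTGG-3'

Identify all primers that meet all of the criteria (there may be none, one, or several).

F1 (26 nt, A=2 T=6 G=9 C=9): length 26 ✓; Tm = 64.9 + 41·(18 − 16.4)/26 = 67.4°C ✓; 3' end GGT has 2 G/C ✓ — passes.
F2 (28 nt, A=6 T=6 G=5 C=11): length 28, outside 24–27 ✗; Tm = 64.9 + 41·(16 − 16.4)/28 = 64.3°C ✓; 3' end TCC has 2 G/C ✓ — fails.
F3 (23 nt, A=3 T=6 G=9 C=5): length 23, outside 24–27 ✗; Tm = 64.9 + 41·(14 − 16.4)/23 = 60.6°C ✓; 3' end TGG has 2 G/C ✓ — fails.

F1 only.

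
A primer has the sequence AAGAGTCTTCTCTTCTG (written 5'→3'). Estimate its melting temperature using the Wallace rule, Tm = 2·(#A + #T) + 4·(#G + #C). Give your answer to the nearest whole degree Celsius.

Base counts: A=3, T=7, G=3, C=4 (length 17).
Tm = 2·(3+7) + 4·(3+4) = 2·10 + 4·7 = 20 + 28 = 48°C.

48°C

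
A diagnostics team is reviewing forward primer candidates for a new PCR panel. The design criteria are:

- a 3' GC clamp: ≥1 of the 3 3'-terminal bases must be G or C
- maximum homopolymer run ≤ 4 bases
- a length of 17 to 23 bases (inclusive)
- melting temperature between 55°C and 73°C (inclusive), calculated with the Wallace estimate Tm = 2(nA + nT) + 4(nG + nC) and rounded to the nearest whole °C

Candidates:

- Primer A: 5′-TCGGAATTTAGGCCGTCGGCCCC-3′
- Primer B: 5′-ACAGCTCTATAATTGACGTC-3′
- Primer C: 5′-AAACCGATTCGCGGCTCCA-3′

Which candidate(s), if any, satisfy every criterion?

Primer A (23 nt, A=3 T=5 G=7 C=8): 3' end CCC has 3 G/C ✓; longest run = 4 ✓; length 23 ✓; Tm = 2·8 + 4·15 = 76°C, outside 55–73°C ✗ — fails.
Primer B (20 nt, A=6 T=6 G=3 C=5): 3' end GTC has 2 G/C ✓; longest run = 2 ✓; length 20 ✓; Tm = 2·12 + 4·8 = 56°C ✓ — passes.
Primer C (19 nt, A=5 T=3 G=4 C=7): 3' end CCA has 2 G/C ✓; longest run = 3 ✓; length 19 ✓; Tm = 2·8 + 4·11 = 60°C ✓ — passes.

Primer B and Primer C.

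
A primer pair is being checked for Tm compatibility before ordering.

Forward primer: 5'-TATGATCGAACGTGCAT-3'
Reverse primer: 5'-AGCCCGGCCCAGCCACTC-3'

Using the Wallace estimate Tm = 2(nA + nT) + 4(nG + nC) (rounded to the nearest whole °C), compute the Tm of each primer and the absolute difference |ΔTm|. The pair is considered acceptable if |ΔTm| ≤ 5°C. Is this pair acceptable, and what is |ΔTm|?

Forward: A=5 T=5 G=4 C=3 → Tm = 2·10 + 4·7 = 48°C.
Reverse: A=3 T=1 G=4 C=10 → Tm = 2·4 + 4·14 = 64°C.
|ΔTm| = |48 − 64| = 16°C, > 5°C.

|ΔTm| = 16°C; the pair is not acceptable.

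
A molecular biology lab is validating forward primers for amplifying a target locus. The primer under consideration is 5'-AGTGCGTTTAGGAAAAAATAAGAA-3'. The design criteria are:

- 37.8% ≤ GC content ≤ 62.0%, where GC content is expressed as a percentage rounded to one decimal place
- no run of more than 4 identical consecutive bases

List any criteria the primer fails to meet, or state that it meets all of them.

Fails: GC content, homopolymer run.

Base counts: A=12, T=5, G=6, C=1 (length 24).
GC content: GC 7/24 = 29.2%, outside 37.8–62.0% ✗
homopolymer run: longest run = 6, exceeds 4 ✗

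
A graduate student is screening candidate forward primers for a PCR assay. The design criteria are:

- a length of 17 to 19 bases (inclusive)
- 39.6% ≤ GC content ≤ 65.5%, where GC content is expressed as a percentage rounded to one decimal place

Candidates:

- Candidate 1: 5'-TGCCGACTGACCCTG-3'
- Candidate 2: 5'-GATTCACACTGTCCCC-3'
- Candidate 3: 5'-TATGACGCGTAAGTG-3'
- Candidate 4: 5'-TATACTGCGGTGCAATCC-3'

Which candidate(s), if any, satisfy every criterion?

Candidate 1 (15 nt, A=2 T=3 G=4 C=6): length 15, outside 17–19 ✗; GC 10/15 = 66.7%, outside 39.6–65.5% ✗ — fails.
Candidate 2 (16 nt, A=3 T=4 G=2 C=7): length 16, outside 17–19 ✗; GC 9/16 = 56.3% ✓ — fails.
Candidate 3 (15 nt, A=4 T=4 G=5 C=2): length 15, outside 17–19 ✗; GC 7/15 = 46.7% ✓ — fails.
Candidate 4 (18 nt, A=4 T=5 G=4 C=5): length 18 ✓; GC 9/18 = 50.0% ✓ — passes.

Candidate 4 only.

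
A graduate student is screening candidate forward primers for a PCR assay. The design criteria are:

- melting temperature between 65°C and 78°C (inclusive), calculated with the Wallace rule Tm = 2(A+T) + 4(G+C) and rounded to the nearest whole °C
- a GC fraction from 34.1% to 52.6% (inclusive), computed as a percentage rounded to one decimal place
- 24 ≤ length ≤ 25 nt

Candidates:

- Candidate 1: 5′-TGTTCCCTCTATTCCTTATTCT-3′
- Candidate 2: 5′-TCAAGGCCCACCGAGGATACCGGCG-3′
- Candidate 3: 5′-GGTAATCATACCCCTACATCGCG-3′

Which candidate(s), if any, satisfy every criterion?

Candidate 1 (22 nt, A=2 T=12 G=1 C=7): Tm = 2·14 + 4·8 = 60°C, outside 65–78°C ✗; GC 8/22 = 36.4% ✓; length 22, outside 24–25 ✗ — fails.
Candidate 2 (25 nt, A=6 T=2 G=8 C=9): Tm = 2·8 + 4·17 = 84°C, outside 65–78°C ✗; GC 17/25 = 68.0%, outside 34.1–52.6% ✗; length 25 ✓ — fails.
Candidate 3 (23 nt, A=6 T=5 G=4 C=8): Tm = 2·11 + 4·12 = 70°C ✓; GC 12/23 = 52.2% ✓; length 23, outside 24–25 ✗ — fails.

None of the candidates satisfy all criteria.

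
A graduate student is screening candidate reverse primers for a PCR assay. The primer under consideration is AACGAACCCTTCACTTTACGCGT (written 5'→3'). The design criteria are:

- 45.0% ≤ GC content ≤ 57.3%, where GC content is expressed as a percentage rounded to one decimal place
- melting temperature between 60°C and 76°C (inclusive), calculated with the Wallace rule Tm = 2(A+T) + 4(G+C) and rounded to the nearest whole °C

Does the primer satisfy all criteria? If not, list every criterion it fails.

Base counts: A=6, T=6, G=3, C=8 (length 23).
GC content: GC 11/23 = 47.8% ✓
Tm: Tm = 2·12 + 4·11 = 68°C ✓

Meets all criteria.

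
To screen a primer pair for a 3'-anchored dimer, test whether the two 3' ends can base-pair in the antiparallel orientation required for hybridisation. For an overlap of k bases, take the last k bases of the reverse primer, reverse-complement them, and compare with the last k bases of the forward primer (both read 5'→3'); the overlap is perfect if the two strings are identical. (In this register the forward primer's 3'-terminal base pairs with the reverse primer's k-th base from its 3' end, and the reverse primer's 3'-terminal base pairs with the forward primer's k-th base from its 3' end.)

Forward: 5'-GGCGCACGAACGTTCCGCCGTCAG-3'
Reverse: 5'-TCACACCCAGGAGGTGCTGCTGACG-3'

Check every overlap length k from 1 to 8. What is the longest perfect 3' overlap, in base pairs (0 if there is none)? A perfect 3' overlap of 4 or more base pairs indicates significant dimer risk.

Longest perfect overlap: 6 complementary base pairs; significant dimer risk (threshold 4).

Last 8 bases (5'→3') — forward …GCCGTCAG, reverse …TGCTGACG.
Reverse complement of the reverse primer's last 8 bases: CGTCAGCA; its first k bases are the reverse complement of the reverse primer's last k bases, so a perfect k-base overlap needs the forward primer's last k bases to equal them.
Comparing (forward last k vs required): k=1: G vs C ✗; k=2: AG vs CG ✗; k=3: CAG vs CGT ✗; k=4: TCAG vs CGTC ✗; k=5: GTCAG vs CGTCA ✗; k=6: CGTCAG vs CGTCAG ✓; k=7: CCGTCAG vs CGTCAGC ✗; k=8: GCCGTCAG vs CGTCAGCA ✗.
Only k = 6 is perfect, so the longest perfect 3' overlap is 6.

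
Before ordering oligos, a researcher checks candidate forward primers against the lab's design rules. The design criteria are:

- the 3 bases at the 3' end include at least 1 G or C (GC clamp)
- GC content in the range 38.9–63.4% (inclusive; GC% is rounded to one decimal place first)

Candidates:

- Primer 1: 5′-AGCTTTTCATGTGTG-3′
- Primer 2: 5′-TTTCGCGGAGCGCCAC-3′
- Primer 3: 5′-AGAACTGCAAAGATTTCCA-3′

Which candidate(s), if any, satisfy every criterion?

Primer 1 (15 nt, A=2 T=7 G=4 C=2): 3' end GTG has 2 G/C ✓; GC 6/15 = 40.0% ✓ — passes.
Primer 2 (16 nt, A=2 T=3 G=5 C=6): 3' end CAC has 2 G/C ✓; GC 11/16 = 68.8%, outside 38.9–63.4% ✗ — fails.
Primer 3 (19 nt, A=8 T=4 G=3 C=4): 3' end CCA has 2 G/C ✓; GC 7/19 = 36.8%, outside 38.9–63.4% ✗ — fails.

Primer 1 only.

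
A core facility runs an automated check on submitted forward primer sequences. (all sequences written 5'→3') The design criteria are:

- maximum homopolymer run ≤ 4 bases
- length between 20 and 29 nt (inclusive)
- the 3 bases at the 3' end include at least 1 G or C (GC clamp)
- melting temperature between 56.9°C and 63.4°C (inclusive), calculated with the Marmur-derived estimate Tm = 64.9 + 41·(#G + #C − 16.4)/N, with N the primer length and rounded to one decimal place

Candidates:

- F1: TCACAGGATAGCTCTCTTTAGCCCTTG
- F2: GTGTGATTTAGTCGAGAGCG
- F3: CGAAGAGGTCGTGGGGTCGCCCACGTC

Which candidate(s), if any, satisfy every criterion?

F1 (27 nt, A=5 T=9 G=5 C=8): longest run = 3 ✓; length 27 ✓; 3' end TTG has 1 G/C ✓; Tm = 64.9 + 41·(13 − 16.4)/27 = 59.7°C ✓ — passes.
F2 (20 nt, A=4 T=6 G=8 C=2): longest run = 3 ✓; length 20 ✓; 3' end GCG has 3 G/C ✓; Tm = 64.9 + 41·(10 − 16.4)/20 = 51.8°C, outside 56.9–63.4°C ✗ — fails.
F3 (27 nt, A=4 T=4 G=11 C=8): longest run = 4 ✓; length 27 ✓; 3' end GTC has 2 G/C ✓; Tm = 64.9 + 41·(19 − 16.4)/27 = 68.8°C, outside 56.9–63.4°C ✗ — fails.

F1 only.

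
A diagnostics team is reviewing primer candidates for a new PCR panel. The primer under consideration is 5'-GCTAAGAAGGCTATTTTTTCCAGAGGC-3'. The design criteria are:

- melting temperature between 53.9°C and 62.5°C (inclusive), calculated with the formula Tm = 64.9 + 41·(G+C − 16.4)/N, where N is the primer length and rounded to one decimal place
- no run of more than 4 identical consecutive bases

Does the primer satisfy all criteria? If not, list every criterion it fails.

Fails: homopolymer run.

Base counts: A=7, T=8, G=7, C=5 (length 27).
Tm: Tm = 64.9 + 41·(12 − 16.4)/27 = 58.2°C ✓
homopolymer run: longest run = 6, exceeds 4 ✗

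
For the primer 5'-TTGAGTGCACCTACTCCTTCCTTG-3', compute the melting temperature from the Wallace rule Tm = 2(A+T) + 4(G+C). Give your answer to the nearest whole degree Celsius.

Base counts: A=3, T=9, G=4, C=8 (length 24).
Tm = 2·(3+9) + 4·(4+8) = 2·12 + 4·12 = 24 + 48 = 72°C.

72°C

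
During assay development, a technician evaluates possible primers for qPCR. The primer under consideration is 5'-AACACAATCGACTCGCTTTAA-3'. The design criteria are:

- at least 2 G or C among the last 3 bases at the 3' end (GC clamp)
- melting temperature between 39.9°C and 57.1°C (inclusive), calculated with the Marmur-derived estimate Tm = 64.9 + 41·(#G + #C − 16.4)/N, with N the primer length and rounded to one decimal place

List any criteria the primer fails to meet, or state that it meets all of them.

Fails: GC clamp.

Base counts: A=8, T=5, G=2, C=6 (length 21).
GC clamp: 3' end TAA has 0 G/C, need ≥2 ✗
Tm: Tm = 64.9 + 41·(8 − 16.4)/21 = 48.5°C ✓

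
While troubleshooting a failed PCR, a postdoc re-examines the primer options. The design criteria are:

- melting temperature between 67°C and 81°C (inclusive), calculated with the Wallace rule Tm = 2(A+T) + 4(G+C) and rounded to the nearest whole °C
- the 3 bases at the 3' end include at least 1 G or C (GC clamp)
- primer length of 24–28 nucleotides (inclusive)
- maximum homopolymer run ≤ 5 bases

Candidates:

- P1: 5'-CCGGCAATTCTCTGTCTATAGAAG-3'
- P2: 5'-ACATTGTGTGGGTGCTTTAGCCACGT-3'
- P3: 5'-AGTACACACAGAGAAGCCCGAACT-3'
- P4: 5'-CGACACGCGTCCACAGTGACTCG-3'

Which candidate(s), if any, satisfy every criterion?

P1 (24 nt, A=6 T=7 G=5 C=6): Tm = 2·13 + 4·11 = 70°C ✓; 3' end AAG has 1 G/C ✓; length 24 ✓; longest run = 2 ✓ — passes.
P2 (26 nt, A=4 T=9 G=8 C=5): Tm = 2·13 + 4·13 = 78°C ✓; 3' end CGT has 2 G/C ✓; length 26 ✓; longest run = 3 ✓ — passes.
P3 (24 nt, A=10 T=2 G=5 C=7): Tm = 2·12 + 4·12 = 72°C ✓; 3' end ACT has 1 G/C ✓; length 24 ✓; longest run = 3 ✓ — passes.
P4 (23 nt, A=5 T=3 G=6 C=9): Tm = 2·8 + 4·15 = 76°C ✓; 3' end TCG has 2 G/C ✓; length 23, outside 24–28 ✗; longest run = 2 ✓ — fails.

P1, P2 and P3.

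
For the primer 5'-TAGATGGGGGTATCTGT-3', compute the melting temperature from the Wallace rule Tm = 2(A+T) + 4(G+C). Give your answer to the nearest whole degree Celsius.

50°C

Base counts: A=3, T=6, G=7, C=1 (length 17).
Tm = 2·(3+6) + 4·(7+1) = 2·9 + 4·8 = 18 + 32 = 50°C.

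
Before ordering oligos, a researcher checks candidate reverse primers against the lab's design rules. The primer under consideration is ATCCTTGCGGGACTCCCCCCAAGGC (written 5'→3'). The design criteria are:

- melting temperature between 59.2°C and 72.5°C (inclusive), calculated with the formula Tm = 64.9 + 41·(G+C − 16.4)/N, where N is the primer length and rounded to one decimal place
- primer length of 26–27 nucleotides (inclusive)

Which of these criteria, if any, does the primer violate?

Base counts: A=4, T=4, G=6, C=11 (length 25).
Tm: Tm = 64.9 + 41·(17 − 16.4)/25 = 65.9°C ✓
length: length 25, outside 26–27 ✗

Fails: length.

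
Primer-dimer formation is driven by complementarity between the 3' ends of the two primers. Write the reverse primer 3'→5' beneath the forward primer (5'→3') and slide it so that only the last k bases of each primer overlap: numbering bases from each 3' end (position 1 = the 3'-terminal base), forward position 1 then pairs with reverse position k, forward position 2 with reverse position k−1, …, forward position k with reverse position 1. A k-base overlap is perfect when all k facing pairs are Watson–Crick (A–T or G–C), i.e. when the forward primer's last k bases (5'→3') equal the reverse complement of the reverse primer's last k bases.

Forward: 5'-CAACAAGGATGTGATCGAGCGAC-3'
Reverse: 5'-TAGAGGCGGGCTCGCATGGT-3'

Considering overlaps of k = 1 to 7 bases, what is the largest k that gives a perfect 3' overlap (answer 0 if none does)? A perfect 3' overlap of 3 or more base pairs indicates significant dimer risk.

Longest perfect overlap: 2 complementary base pairs; below the dimer-risk threshold (threshold 3).

Last 7 bases (5'→3') — forward …GAGCGAC, reverse …GCATGGT.
Reverse complement of the reverse primer's last 7 bases: ACCATGC; its first k bases are the reverse complement of the reverse primer's last k bases, so a perfect k-base overlap needs the forward primer's last k bases to equal them.
Comparing (forward last k vs required): k=1: C vs A ✗; k=2: AC vs AC ✓; k=3: GAC vs ACC ✗; k=4: CGAC vs ACCA ✗; k=5: GCGAC vs ACCAT ✗; k=6: AGCGAC vs ACCATG ✗; k=7: GAGCGAC vs ACCATGC ✗.
Only k = 2 is perfect, so the longest perfect 3' overlap is 2.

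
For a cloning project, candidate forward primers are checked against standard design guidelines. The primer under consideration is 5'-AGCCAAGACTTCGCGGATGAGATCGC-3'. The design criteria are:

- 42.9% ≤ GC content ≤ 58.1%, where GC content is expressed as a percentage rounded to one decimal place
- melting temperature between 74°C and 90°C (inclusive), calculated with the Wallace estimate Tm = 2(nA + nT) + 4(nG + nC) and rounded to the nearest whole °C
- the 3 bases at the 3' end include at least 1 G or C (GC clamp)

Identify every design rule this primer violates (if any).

Base counts: A=7, T=4, G=8, C=7 (length 26).
GC content: GC 15/26 = 57.7% ✓
Tm: Tm = 2·11 + 4·15 = 82°C ✓
GC clamp: 3' end CGC has 3 G/C ✓

Meets all criteria.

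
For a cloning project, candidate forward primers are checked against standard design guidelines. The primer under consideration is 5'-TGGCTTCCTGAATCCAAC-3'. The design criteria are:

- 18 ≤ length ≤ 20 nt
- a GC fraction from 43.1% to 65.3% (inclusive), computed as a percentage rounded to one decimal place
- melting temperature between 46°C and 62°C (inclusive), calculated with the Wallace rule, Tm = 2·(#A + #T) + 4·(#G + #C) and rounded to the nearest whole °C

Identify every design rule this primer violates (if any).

Meets all criteria.

Base counts: A=4, T=5, G=3, C=6 (length 18).
length: length 18 ✓
GC content: GC 9/18 = 50.0% ✓
Tm: Tm = 2·9 + 4·9 = 54°C ✓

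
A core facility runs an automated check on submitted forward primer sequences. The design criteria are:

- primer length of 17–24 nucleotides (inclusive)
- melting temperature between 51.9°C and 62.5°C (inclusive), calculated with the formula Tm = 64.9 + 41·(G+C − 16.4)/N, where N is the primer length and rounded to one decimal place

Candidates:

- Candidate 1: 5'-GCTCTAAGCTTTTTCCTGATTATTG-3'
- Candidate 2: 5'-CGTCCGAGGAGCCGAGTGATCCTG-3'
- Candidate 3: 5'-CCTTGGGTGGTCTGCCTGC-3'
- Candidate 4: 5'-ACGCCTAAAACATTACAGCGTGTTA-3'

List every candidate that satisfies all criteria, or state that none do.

Candidate 1 (25 nt, A=4 T=12 G=4 C=5): length 25, outside 17–24 ✗; Tm = 64.9 + 41·(9 − 16.4)/25 = 52.8°C ✓ — fails.
Candidate 2 (24 nt, A=4 T=4 G=9 C=7): length 24 ✓; Tm = 64.9 + 41·(16 − 16.4)/24 = 64.2°C, outside 51.9–62.5°C ✗ — fails.
Candidate 3 (19 nt, A=0 T=6 G=7 C=6): length 19 ✓; Tm = 64.9 + 41·(13 − 16.4)/19 = 57.6°C ✓ — passes.
Candidate 4 (25 nt, A=9 T=6 G=4 C=6): length 25, outside 17–24 ✗; Tm = 64.9 + 41·(10 − 16.4)/25 = 54.4°C ✓ — fails.

Candidate 3 only.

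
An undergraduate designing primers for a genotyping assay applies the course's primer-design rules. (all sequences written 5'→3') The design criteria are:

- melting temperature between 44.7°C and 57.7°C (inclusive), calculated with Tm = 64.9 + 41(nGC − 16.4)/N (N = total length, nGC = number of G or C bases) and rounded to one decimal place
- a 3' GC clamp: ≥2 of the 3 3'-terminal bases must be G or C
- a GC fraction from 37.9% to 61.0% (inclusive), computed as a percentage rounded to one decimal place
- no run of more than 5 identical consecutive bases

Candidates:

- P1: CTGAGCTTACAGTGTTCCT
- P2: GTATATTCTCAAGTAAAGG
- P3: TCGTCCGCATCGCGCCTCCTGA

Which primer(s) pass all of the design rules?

P1 only.

P1 (19 nt, A=3 T=7 G=4 C=5): Tm = 64.9 + 41·(9 − 16.4)/19 = 48.9°C ✓; 3' end CCT has 2 G/C ✓; GC 9/19 = 47.4% ✓; longest run = 2 ✓ — passes.
P2 (19 nt, A=7 T=6 G=4 C=2): Tm = 64.9 + 41·(6 − 16.4)/19 = 42.5°C, outside 44.7–57.7°C ✗; 3' end AGG has 2 G/C ✓; GC 6/19 = 31.6%, outside 37.9–61.0% ✗; longest run = 3 ✓ — fails.
P3 (22 nt, A=2 T=5 G=5 C=10): Tm = 64.9 + 41·(15 − 16.4)/22 = 62.3°C, outside 44.7–57.7°C ✗; 3' end TGA has 1 G/C, need ≥2 ✗; GC 15/22 = 68.2%, outside 37.9–61.0% ✗; longest run = 2 ✓ — fails.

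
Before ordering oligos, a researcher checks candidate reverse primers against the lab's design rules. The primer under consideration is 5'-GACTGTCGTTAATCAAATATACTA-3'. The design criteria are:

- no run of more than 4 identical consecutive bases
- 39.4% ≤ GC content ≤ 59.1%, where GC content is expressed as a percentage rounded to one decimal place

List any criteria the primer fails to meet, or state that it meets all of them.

Fails: GC content.

Base counts: A=9, T=8, G=3, C=4 (length 24).
homopolymer run: longest run = 3 ✓
GC content: GC 7/24 = 29.2%, outside 39.4–59.1% ✗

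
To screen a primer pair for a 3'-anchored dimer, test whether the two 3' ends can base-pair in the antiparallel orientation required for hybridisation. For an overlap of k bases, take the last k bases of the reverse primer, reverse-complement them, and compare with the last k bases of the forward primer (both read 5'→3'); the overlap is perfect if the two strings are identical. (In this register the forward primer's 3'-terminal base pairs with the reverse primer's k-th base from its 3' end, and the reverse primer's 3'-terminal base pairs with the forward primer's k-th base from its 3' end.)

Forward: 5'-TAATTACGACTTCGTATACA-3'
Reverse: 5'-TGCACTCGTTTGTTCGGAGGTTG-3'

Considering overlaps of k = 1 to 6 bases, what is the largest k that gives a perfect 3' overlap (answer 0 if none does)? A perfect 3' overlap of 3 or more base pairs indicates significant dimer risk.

Longest perfect overlap: 2 complementary base pairs; below the dimer-risk threshold (threshold 3).

Last 6 bases (5'→3') — forward …TATACA, reverse …AGGTTG.
Reverse complement of the reverse primer's last 6 bases: CAACCT; its first k bases are the reverse complement of the reverse primer's last k bases, so a perfect k-base overlap needs the forward primer's last k bases to equal them.
Comparing (forward last k vs required): k=1: A vs C ✗; k=2: CA vs CA ✓; k=3: ACA vs CAA ✗; k=4: TACA vs CAAC ✗; k=5: ATACA vs CAACC ✗; k=6: TATACA vs CAACCT ✗.
Only k = 2 is perfect, so the longest perfect 3' overlap is 2.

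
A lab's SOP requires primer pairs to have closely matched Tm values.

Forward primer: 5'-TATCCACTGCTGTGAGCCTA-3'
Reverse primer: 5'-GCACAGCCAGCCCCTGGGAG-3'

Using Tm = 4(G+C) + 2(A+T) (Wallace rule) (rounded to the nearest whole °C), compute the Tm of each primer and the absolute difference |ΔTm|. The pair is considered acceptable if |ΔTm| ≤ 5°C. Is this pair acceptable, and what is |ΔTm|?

|ΔTm| = 10°C; the pair is not acceptable.

Forward: A=4 T=6 G=4 C=6 → Tm = 2·10 + 4·10 = 60°C.
Reverse: A=4 T=1 G=7 C=8 → Tm = 2·5 + 4·15 = 70°C.
|ΔTm| = |60 − 70| = 10°C, > 5°C.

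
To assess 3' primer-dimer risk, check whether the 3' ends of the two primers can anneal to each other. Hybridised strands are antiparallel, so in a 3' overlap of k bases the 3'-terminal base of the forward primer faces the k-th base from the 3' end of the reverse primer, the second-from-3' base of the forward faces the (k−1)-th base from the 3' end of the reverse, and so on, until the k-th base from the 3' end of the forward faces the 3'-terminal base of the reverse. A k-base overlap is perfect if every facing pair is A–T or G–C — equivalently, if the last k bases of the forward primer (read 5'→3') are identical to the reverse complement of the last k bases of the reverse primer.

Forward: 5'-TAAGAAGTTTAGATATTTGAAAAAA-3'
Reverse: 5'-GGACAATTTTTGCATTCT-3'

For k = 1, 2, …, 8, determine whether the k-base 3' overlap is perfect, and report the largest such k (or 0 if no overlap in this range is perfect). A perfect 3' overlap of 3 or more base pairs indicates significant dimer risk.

Longest perfect overlap: 1 complementary base pair; below the dimer-risk threshold (threshold 3).

Last 8 bases (5'→3') — forward …TGAAAAAA, reverse …TGCATTCT.
Reverse complement of the reverse primer's last 8 bases: AGAATGCA; its first k bases are the reverse complement of the reverse primer's last k bases, so a perfect k-base overlap needs the forward primer's last k bases to equal them.
Comparing (forward last k vs required): k=1: A vs A ✓; k=2: AA vs AG ✗; k=3: AAA vs AGA ✗; k=4: AAAA vs AGAA ✗; k=5: AAAAA vs AGAAT ✗; k=6: AAAAAA vs AGAATG ✗; k=7: GAAAAAA vs AGAATGC ✗; k=8: TGAAAAAA vs AGAATGCA ✗.
Only k = 1 is perfect, so the longest perfect 3' overlap is 1.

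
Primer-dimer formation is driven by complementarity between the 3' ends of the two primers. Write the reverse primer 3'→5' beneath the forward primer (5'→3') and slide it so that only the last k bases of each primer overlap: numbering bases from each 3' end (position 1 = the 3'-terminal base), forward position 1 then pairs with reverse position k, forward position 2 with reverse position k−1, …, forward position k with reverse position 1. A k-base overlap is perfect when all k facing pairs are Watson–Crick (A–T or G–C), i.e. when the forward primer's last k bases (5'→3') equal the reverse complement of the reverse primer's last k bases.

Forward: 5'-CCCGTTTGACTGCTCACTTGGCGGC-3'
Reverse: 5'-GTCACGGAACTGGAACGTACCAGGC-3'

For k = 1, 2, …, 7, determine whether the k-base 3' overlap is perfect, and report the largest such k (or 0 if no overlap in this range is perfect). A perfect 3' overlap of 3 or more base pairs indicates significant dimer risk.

Last 7 bases (5'→3') — forward …TGGCGGC, reverse …ACCAGGC.
Reverse complement of the reverse primer's last 7 bases: GCCTGGT; its first k bases are the reverse complement of the reverse primer's last k bases, so a perfect k-base overlap needs the forward primer's last k bases to equal them.
Comparing (forward last k vs required): k=1: C vs G ✗; k=2: GC vs GC ✓; k=3: GGC vs GCC ✗; k=4: CGGC vs GCCT ✗; k=5: GCGGC vs GCCTG ✗; k=6: GGCGGC vs GCCTGG ✗; k=7: TGGCGGC vs GCCTGGT ✗.
Only k = 2 is perfect, so the longest perfect 3' overlap is 2.

Longest perfect overlap: 2 complementary base pairs; below the dimer-risk threshold (threshold 3).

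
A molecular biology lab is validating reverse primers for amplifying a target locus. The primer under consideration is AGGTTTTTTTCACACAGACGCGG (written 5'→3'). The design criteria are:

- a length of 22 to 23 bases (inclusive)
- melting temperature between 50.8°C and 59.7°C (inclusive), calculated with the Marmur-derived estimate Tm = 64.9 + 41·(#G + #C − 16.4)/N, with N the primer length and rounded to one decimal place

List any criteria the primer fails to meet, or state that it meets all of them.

Meets all criteria.

Base counts: A=5, T=7, G=6, C=5 (length 23).
length: length 23 ✓
Tm: Tm = 64.9 + 41·(11 − 16.4)/23 = 55.3°C ✓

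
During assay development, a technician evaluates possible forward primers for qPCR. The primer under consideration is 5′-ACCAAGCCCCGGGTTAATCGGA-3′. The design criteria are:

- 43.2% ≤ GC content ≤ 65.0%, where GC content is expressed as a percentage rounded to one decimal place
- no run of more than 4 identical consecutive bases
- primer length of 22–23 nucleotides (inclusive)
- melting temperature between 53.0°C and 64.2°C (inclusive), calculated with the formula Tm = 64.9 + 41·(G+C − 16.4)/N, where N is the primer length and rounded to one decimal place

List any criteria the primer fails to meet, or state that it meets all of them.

Meets all criteria.

Base counts: A=6, T=3, G=6, C=7 (length 22).
GC content: GC 13/22 = 59.1% ✓
homopolymer run: longest run = 4 ✓
length: length 22 ✓
Tm: Tm = 64.9 + 41·(13 − 16.4)/22 = 58.6°C ✓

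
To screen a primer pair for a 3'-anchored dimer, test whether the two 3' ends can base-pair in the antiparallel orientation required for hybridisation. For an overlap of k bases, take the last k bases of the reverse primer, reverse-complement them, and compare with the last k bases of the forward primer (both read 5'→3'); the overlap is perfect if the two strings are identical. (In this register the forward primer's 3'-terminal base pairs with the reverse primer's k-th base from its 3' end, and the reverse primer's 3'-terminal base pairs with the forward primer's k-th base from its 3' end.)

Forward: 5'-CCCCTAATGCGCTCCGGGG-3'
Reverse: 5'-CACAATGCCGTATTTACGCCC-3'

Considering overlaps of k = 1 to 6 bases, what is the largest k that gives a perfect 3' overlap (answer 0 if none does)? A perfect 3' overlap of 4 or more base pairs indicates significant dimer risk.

Longest perfect overlap: 3 complementary base pairs; below the dimer-risk threshold (threshold 4).

Last 6 bases (5'→3') — forward …CCGGGG, reverse …ACGCCC.
Reverse complement of the reverse primer's last 6 bases: GGGCGT; its first k bases are the reverse complement of the reverse primer's last k bases, so a perfect k-base overlap needs the forward primer's last k bases to equal them.
Comparing (forward last k vs required): k=1: G vs G ✓; k=2: GG vs GG ✓; k=3: GGG vs GGG ✓; k=4: GGGG vs GGGC ✗; k=5: CGGGG vs GGGCG ✗; k=6: CCGGGG vs GGGCGT ✗.
Perfect overlaps at k = 1, 2, 3; the largest is 3.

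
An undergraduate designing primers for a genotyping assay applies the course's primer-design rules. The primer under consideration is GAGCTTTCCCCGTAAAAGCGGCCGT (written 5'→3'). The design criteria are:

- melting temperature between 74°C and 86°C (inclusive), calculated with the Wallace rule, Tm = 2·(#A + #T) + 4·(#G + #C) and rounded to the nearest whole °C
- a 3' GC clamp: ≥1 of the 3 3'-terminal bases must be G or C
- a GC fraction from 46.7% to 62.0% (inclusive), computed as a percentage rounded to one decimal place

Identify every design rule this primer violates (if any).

Meets all criteria.

Base counts: A=5, T=5, G=7, C=8 (length 25).
Tm: Tm = 2·10 + 4·15 = 80°C ✓
GC clamp: 3' end CGT has 2 G/C ✓
GC content: GC 15/25 = 60.0% ✓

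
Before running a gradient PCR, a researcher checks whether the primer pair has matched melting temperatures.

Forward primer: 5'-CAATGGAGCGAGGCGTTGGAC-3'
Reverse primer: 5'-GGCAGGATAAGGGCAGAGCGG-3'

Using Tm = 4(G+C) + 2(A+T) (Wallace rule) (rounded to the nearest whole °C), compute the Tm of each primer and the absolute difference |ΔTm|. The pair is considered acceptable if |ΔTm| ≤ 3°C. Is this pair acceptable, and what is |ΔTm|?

|ΔTm| = 2°C; the pair is acceptable.

Forward: A=5 T=3 G=9 C=4 → Tm = 2·8 + 4·13 = 68°C.
Reverse: A=6 T=1 G=11 C=3 → Tm = 2·7 + 4·14 = 70°C.
|ΔTm| = |68 − 70| = 2°C, ≤ 3°C.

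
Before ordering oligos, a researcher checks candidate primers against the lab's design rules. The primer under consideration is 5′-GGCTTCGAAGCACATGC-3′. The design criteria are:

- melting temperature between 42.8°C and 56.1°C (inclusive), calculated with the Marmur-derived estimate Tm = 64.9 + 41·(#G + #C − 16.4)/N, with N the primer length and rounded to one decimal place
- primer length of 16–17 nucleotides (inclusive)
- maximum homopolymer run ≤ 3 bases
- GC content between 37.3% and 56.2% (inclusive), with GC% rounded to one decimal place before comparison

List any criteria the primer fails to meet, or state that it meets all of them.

Base counts: A=4, T=3, G=5, C=5 (length 17).
Tm: Tm = 64.9 + 41·(10 − 16.4)/17 = 49.5°C ✓
length: length 17 ✓
homopolymer run: longest run = 2 ✓
GC content: GC 10/17 = 58.8%, outside 37.3–56.2% ✗

Fails: GC content.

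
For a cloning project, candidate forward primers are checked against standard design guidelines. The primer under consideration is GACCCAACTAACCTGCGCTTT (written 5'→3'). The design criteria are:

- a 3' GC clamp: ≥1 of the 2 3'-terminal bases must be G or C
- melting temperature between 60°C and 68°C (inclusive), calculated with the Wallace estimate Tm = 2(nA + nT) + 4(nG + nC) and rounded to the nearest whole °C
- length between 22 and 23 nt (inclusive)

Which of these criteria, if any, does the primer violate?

Base counts: A=5, T=5, G=3, C=8 (length 21).
GC clamp: 3' end TT has 0 G/C, need ≥1 ✗
Tm: Tm = 2·10 + 4·11 = 64°C ✓
length: length 21, outside 22–23 ✗

Fails: GC clamp, length.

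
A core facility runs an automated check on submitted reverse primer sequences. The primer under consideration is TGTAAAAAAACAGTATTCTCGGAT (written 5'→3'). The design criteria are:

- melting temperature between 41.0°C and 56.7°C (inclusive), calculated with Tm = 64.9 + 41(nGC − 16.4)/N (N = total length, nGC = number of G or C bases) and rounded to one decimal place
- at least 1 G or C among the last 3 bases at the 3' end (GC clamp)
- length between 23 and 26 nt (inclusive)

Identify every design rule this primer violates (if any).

Base counts: A=10, T=7, G=4, C=3 (length 24).
Tm: Tm = 64.9 + 41·(7 − 16.4)/24 = 48.8°C ✓
GC clamp: 3' end GAT has 1 G/C ✓
length: length 24 ✓

Meets all criteria.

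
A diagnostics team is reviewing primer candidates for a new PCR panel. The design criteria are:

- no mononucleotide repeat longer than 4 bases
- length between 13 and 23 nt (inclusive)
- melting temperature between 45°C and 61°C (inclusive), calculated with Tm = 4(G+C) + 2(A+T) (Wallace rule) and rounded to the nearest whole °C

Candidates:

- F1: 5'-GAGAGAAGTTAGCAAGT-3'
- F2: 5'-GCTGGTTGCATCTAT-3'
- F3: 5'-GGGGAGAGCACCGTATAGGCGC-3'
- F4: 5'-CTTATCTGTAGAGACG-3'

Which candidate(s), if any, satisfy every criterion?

F1 (17 nt, A=7 T=3 G=6 C=1): longest run = 2 ✓; length 17 ✓; Tm = 2·10 + 4·7 = 48°C ✓ — passes.
F2 (15 nt, A=2 T=6 G=4 C=3): longest run = 2 ✓; length 15 ✓; Tm = 2·8 + 4·7 = 44°C, outside 45–61°C ✗ — fails.
F3 (22 nt, A=5 T=2 G=10 C=5): longest run = 4 ✓; length 22 ✓; Tm = 2·7 + 4·15 = 74°C, outside 45–61°C ✗ — fails.
F4 (16 nt, A=4 T=5 G=4 C=3): longest run = 2 ✓; length 16 ✓; Tm = 2·9 + 4·7 = 46°C ✓ — passes.

F1 and F4.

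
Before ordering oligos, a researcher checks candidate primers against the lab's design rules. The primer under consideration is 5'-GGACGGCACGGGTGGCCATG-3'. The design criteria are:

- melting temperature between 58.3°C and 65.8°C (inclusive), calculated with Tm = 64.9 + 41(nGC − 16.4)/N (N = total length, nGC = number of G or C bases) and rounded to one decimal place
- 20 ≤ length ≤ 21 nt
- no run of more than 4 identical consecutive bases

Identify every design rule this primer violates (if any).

Meets all criteria.

Base counts: A=3, T=2, G=10, C=5 (length 20).
Tm: Tm = 64.9 + 41·(15 − 16.4)/20 = 62.0°C ✓
length: length 20 ✓
homopolymer run: longest run = 3 ✓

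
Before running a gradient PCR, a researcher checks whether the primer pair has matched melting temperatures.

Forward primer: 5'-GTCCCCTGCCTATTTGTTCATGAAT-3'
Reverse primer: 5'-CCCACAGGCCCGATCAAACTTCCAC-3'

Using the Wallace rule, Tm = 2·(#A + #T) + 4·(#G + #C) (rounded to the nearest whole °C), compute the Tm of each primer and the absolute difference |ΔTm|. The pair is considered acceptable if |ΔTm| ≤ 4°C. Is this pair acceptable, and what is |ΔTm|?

Forward: A=4 T=10 G=4 C=7 → Tm = 2·14 + 4·11 = 72°C.
Reverse: A=7 T=3 G=3 C=12 → Tm = 2·10 + 4·15 = 80°C.
|ΔTm| = |72 − 80| = 8°C, > 4°C.

|ΔTm| = 8°C; the pair is not acceptable.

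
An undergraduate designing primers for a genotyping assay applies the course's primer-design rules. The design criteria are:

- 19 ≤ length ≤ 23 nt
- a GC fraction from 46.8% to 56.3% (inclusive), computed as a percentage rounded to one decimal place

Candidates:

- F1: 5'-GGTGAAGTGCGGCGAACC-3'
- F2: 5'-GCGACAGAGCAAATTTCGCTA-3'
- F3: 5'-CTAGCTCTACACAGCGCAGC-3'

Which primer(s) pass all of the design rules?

F1 (18 nt, A=4 T=2 G=8 C=4): length 18, outside 19–23 ✗; GC 12/18 = 66.7%, outside 46.8–56.3% ✗ — fails.
F2 (21 nt, A=7 T=4 G=5 C=5): length 21 ✓; GC 10/21 = 47.6% ✓ — passes.
F3 (20 nt, A=5 T=3 G=4 C=8): length 20 ✓; GC 12/20 = 60.0%, outside 46.8–56.3% ✗ — fails.

F2 only.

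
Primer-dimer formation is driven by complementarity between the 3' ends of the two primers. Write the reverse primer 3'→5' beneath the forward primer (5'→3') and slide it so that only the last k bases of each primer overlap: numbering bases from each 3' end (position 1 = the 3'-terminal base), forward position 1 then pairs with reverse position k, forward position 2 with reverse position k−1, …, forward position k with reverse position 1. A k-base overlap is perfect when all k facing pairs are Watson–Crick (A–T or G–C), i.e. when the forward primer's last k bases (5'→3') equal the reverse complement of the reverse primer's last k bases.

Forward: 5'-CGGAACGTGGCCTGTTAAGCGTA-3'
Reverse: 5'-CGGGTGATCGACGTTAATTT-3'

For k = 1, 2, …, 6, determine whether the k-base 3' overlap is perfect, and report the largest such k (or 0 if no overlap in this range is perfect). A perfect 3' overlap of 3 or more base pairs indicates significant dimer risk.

Last 6 bases (5'→3') — forward …AGCGTA, reverse …TAATTT.
Reverse complement of the reverse primer's last 6 bases: AAATTA; its first k bases are the reverse complement of the reverse primer's last k bases, so a perfect k-base overlap needs the forward primer's last k bases to equal them.
Comparing (forward last k vs required): k=1: A vs A ✓; k=2: TA vs AA ✗; k=3: GTA vs AAA ✗; k=4: CGTA vs AAAT ✗; k=5: GCGTA vs AAATT ✗; k=6: AGCGTA vs AAATTA ✗.
Only k = 1 is perfect, so the longest perfect 3' overlap is 1.

Longest perfect overlap: 1 complementary base pair; below the dimer-risk threshold (threshold 3).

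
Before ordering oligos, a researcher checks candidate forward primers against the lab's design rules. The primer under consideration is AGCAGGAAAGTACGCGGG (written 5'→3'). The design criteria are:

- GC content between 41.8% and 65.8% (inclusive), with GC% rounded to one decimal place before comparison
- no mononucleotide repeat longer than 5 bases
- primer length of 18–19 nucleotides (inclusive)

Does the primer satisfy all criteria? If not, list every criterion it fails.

Meets all criteria.

Base counts: A=6, T=1, G=8, C=3 (length 18).
GC content: GC 11/18 = 61.1% ✓
homopolymer run: longest run = 3 ✓
length: length 18 ✓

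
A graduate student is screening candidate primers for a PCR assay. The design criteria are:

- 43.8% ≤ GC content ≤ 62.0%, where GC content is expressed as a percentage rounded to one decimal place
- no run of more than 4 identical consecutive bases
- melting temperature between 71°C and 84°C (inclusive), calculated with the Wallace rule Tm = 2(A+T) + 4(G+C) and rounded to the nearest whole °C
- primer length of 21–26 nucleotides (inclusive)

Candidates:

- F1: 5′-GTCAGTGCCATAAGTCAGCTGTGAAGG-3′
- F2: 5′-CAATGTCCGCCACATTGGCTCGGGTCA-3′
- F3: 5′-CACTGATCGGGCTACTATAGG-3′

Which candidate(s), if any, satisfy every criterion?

F1 (27 nt, A=7 T=6 G=9 C=5): GC 14/27 = 51.9% ✓; longest run = 2 ✓; Tm = 2·13 + 4·14 = 82°C ✓; length 27, outside 21–26 ✗ — fails.
F2 (27 nt, A=5 T=6 G=7 C=9): GC 16/27 = 59.3% ✓; longest run = 3 ✓; Tm = 2·11 + 4·16 = 86°C, outside 71–84°C ✗; length 27, outside 21–26 ✗ — fails.
F3 (21 nt, A=5 T=5 G=6 C=5): GC 11/21 = 52.4% ✓; longest run = 3 ✓; Tm = 2·10 + 4·11 = 64°C, outside 71–84°C ✗; length 21 ✓ — fails.

None of the candidates satisfy all criteria.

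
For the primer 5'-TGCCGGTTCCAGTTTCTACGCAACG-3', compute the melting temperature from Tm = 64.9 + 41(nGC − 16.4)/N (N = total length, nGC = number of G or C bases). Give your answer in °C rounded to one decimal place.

61.0°C

Base counts: A=4, T=7, G=6, C=8; G+C = 14, N = 25.
Tm = 64.9 + 41·(14 − 16.4)/25 = 64.9 + -98.40/25 = 61.0°C.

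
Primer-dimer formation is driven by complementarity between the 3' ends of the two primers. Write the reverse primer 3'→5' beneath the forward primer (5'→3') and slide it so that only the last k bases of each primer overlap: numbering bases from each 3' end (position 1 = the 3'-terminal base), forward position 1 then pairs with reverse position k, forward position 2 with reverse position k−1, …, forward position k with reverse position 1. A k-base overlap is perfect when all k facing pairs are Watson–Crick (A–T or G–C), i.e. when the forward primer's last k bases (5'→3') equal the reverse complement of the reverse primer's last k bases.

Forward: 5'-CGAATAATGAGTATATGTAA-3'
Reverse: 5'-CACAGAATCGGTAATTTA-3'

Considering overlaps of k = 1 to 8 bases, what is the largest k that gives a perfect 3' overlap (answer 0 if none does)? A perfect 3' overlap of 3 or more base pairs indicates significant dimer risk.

Last 8 bases (5'→3') — forward …ATATGTAA, reverse …GTAATTTA.
Reverse complement of the reverse primer's last 8 bases: TAAATTAC; its first k bases are the reverse complement of the reverse primer's last k bases, so a perfect k-base overlap needs the forward primer's last k bases to equal them.
Comparing (forward last k vs required): k=1: A vs T ✗; k=2: AA vs TA ✗; k=3: TAA vs TAA ✓; k=4: GTAA vs TAAA ✗; k=5: TGTAA vs TAAAT ✗; k=6: ATGTAA vs TAAATT ✗; k=7: TATGTAA vs TAAATTA ✗; k=8: ATATGTAA vs TAAATTAC ✗.
Only k = 3 is perfect, so the longest perfect 3' overlap is 3.

Longest perfect overlap: 3 complementary base pairs; significant dimer risk (threshold 3).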